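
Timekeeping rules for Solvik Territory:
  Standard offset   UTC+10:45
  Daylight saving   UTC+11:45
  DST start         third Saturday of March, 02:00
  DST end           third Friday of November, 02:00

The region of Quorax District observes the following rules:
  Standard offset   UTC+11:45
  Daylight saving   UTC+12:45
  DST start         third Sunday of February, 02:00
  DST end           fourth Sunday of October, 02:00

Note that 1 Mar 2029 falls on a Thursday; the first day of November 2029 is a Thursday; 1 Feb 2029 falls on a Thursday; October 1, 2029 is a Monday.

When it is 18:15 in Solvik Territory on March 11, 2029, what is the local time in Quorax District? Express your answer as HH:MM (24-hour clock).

20:15

1 March 2029 is a Thursday, so the first Saturday is March 3 and the third is March 17.
1 November 2029 is a Thursday, so the first Friday is November 2 and the third is November 16.
March 11, 2029 does not fall between 17 March and 16 November, so daylight saving is not in effect and Solvik Territory is at UTC+10:45.
18:15 Solvik Territory − 10h45m = 07:30 UTC.
1 February 2029 is a Thursday, so the first Sunday is February 4 and the third is February 18.
1 October 2029 is a Monday, so the first Sunday is October 7 and the fourth is October 28.
At the standard offset (UTC+11:45), 07:30 UTC + 11h45m = 19:15 Quorax District standard time.
The standard-time date in Quorax District, March 11, 2029, falls between 18 February and 28 October, so daylight saving is in effect and Quorax District is at UTC+12:45.
07:30 UTC + 12h45m = 20:15 Quorax District.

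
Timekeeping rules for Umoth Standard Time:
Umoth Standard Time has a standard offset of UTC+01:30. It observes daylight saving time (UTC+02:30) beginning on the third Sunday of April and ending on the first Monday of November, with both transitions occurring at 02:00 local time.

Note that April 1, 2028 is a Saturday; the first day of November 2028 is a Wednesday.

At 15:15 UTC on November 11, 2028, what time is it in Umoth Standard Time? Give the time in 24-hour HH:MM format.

16:45

1 April 2028 is a Saturday, so the first Sunday is April 2 and the third is April 16.
1 November 2028 is a Wednesday, so the first Monday is November 6.
At the standard offset (UTC+01:30), 15:15 UTC + 1h30m = 16:45 Umoth Standard Time standard time.
The standard-time date in Umoth Standard Time, November 11, 2028, does not fall between 16 April and 6 November, so daylight saving is not in effect and Umoth Standard Time is at UTC+01:30.
15:15 UTC + 1h30m = 16:45 local.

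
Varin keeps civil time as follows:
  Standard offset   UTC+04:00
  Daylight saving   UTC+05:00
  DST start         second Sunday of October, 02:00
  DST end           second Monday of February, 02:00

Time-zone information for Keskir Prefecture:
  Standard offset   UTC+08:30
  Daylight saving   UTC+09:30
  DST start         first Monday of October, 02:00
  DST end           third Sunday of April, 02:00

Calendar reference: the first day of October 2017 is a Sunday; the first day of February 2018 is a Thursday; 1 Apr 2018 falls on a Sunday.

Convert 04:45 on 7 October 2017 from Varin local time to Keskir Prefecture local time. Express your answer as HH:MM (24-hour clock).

10:15

1 October 2017 is a Sunday, so the first Sunday is October 1 and the second is October 8.
1 February 2018 is a Thursday, so the first Monday is February 5 and the second is February 12.
7 October 2017 is outside the daylight-saving period (8 October 2017 – 12 February 2018), so Varin is on standard time, UTC+04:00.
04:45 Varin − 4h = 00:45 UTC.
1 October 2017 is a Sunday, so the first Monday is October 2.
1 April 2018 is a Sunday, so the first Sunday is April 1 and the third is April 15.
At the standard offset (UTC+08:30), 00:45 UTC + 8h30m = 09:15 Keskir Prefecture standard time.
Daylight saving runs 2 October 2017 – 15 April 2018; the standard-time date in Keskir Prefecture, 7 October 2017, is inside that window, so Keskir Prefecture is at UTC+09:30.
00:45 UTC + 9h30m = 10:15 Keskir Prefecture.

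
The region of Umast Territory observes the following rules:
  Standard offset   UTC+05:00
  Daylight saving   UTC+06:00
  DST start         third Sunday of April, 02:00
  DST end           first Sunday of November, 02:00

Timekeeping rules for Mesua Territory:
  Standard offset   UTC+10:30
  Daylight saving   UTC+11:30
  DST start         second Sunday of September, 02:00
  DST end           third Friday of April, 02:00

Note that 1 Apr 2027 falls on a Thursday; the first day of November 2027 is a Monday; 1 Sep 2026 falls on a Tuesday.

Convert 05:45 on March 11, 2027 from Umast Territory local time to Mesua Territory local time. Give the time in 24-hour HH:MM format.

1 April 2027 is a Thursday, so the first Sunday is April 4 and the third is April 18.
1 November 2027 is a Monday, so the first Sunday is November 7.
March 11, 2027 is outside the daylight-saving period (18 April – 7 November), so Umast Territory is on standard time, UTC+05:00.
05:45 Umast Territory − 5h = 00:45 UTC.
1 September 2026 is a Tuesday, so the first Sunday is September 6 and the second is September 13.
1 April 2027 is a Thursday, so the first Friday is April 2 and the third is April 16.
At the standard offset (UTC+10:30), 00:45 UTC + 10h30m = 11:15 Mesua Territory standard time.
The standard-time date in Mesua Territory, March 11, 2027, falls between 13 September 2026 and 16 April 2027, so daylight saving is in effect and Mesua Territory is at UTC+11:30.
00:45 UTC + 11h30m = 12:15 Mesua Territory.

12:15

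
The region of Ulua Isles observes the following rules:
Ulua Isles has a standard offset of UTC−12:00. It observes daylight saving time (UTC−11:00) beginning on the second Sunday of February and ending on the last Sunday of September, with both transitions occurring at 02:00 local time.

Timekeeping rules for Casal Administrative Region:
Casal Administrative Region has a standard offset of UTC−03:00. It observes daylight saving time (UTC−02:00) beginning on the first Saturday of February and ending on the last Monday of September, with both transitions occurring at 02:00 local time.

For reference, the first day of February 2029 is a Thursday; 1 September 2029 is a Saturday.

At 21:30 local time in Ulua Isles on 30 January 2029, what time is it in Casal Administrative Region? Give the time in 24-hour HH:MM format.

1 February 2029 is a Thursday, so the first Sunday is February 4 and the second is February 11.
1 September 2029 is a Saturday, so Sundays fall on 2, 9, 16, 23, 30; the last is September 30.
Daylight saving runs 11 February – 30 September; 30 January 2029 is outside that window, so Ulua Isles is on standard time at UTC−12:00.
21:30 Ulua Isles + 12h = 09:30 UTC (rolling into the next day, 31 January 2029).
1 February 2029 is a Thursday, so the first Saturday is February 3.
1 September 2029 is a Saturday, so Mondays fall on 3, 10, 17, 24; the last is September 24.
At the standard offset (UTC−03:00), 09:30 UTC − 3h = 06:30 Casal Administrative Region standard time.
Daylight saving runs 3 February – 24 September; the standard-time date in Casal Administrative Region, 31 January 2029, is outside that window, so Casal Administrative Region is on standard time at UTC−03:00.
09:30 UTC − 3h = 06:30 Casal Administrative Region.

06:30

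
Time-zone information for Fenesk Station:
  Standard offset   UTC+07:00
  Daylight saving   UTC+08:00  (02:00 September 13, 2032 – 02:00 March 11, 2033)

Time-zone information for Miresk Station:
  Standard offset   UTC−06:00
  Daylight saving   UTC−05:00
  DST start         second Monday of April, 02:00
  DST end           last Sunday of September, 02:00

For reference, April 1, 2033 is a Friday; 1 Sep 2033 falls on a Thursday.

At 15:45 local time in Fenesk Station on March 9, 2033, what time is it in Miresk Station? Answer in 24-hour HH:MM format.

March 9, 2033 falls between 13 September 2032 and 11 March 2033, so daylight saving is in effect and Fenesk Station is at UTC+08:00.
15:45 Fenesk Station − 8h = 07:45 UTC.
1 April 2033 is a Friday, so the first Monday is April 4 and the second is April 11.
1 September 2033 is a Thursday, so Sundays fall on 4, 11, 18, 25; the last is September 25.
At the standard offset (UTC−06:00), 07:45 UTC − 6h = 01:45 Miresk Station standard time.
The standard-time date in Miresk Station, March 9, 2033, is outside the daylight-saving period (11 April – 25 September), so Miresk Station is on standard time, UTC−06:00.
07:45 UTC − 6h = 01:45 Miresk Station.

01:45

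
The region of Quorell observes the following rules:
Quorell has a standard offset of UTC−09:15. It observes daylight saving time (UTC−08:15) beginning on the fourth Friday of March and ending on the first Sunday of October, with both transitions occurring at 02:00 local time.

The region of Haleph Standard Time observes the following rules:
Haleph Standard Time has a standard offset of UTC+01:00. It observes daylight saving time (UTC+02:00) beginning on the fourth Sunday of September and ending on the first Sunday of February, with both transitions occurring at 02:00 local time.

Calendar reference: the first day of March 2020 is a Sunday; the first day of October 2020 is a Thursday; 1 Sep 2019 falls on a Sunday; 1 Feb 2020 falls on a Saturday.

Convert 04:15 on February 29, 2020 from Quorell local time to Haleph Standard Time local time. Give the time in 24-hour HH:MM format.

1 March 2020 is a Sunday, so the first Friday is March 6 and the fourth is March 27.
1 October 2020 is a Thursday, so the first Sunday is October 4.
February 29, 2020 is outside the daylight-saving period (27 March – 4 October), so Quorell is on standard time, UTC−09:15.
04:15 Quorell + 9h15m = 13:30 UTC.
1 September 2019 is a Sunday, so the first Sunday is September 1 and the fourth is September 22.
1 February 2020 is a Saturday, so the first Sunday is February 2.
At the standard offset (UTC+01:00), 13:30 UTC + 1h = 14:30 Haleph Standard Time standard time.
Daylight saving runs 22 September 2019 – 2 February 2020; the standard-time date in Haleph Standard Time, February 29, 2020, is outside that window, so Haleph Standard Time is on standard time at UTC+01:00.
13:30 UTC + 1h = 14:30 Haleph Standard Time.

14:30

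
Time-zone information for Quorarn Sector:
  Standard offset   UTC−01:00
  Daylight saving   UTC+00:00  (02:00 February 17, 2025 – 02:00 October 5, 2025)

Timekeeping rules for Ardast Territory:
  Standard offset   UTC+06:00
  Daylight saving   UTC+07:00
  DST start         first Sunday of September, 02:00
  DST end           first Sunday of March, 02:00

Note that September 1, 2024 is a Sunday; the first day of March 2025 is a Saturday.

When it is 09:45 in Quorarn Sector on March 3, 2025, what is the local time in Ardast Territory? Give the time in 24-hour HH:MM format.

15:45

March 3, 2025 lies within the daylight-saving period (17 February – 5 October), so Quorarn Sector is on daylight time, UTC+00:00.
09:45 Quorarn Sector − 0h = 09:45 UTC.
1 September 2024 is a Sunday, so the first Sunday is September 1.
1 March 2025 is a Saturday, so the first Sunday is March 2.
At the standard offset (UTC+06:00), 09:45 UTC + 6h = 15:45 Ardast Territory standard time.
The standard-time date in Ardast Territory, March 3, 2025, does not fall between 1 September 2024 and 2 March 2025, so daylight saving is not in effect and Ardast Territory is at UTC+06:00.
09:45 UTC + 6h = 15:45 Ardast Territory.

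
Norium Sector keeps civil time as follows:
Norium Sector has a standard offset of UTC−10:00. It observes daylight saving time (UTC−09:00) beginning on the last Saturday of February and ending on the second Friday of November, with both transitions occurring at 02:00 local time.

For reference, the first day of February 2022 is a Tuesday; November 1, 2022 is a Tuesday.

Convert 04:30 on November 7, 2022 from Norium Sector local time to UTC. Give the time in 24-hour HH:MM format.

1 February 2022 is a Tuesday, so Saturdays fall on 5, 12, 19, 26; the last is February 26.
1 November 2022 is a Tuesday, so the first Friday is November 4 and the second is November 11.
November 7, 2022 lies within the daylight-saving period (26 February – 11 November), so Norium Sector is on daylight time, UTC−09:00.
04:30 local + 9h = 13:30 UTC.

13:30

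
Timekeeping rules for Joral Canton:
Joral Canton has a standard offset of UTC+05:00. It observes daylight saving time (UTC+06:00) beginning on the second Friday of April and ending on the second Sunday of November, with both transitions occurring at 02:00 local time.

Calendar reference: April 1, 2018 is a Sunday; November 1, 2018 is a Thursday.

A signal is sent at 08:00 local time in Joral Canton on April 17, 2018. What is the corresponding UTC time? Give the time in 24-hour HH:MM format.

1 April 2018 is a Sunday, so the first Friday is April 6 and the second is April 13.
1 November 2018 is a Thursday, so the first Sunday is November 4 and the second is November 11.
Daylight saving runs 13 April – 11 November; April 17, 2018 is inside that window, so Joral Canton is at UTC+06:00.
08:00 local − 6h = 02:00 UTC.

02:00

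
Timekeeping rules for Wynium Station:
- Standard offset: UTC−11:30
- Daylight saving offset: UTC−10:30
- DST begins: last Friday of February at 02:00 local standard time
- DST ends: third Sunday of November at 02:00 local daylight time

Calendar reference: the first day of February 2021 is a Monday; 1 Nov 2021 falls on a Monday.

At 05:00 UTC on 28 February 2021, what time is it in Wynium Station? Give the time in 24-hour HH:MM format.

18:30

1 February 2021 is a Monday, so Fridays fall on 5, 12, 19, 26; the last is February 26.
1 November 2021 is a Monday, so the first Sunday is November 7 and the third is November 21.
At the standard offset (UTC−11:30), 05:00 UTC − 11h30m = 17:30 Wynium Station standard time (rolling into the previous day, 27 February 2021).
The standard-time date in Wynium Station, 27 February 2021, falls between 26 February and 21 November, so daylight saving is in effect and Wynium Station is at UTC−10:30.
05:00 UTC − 10h30m = 18:30 local (rolling into the previous day, 27 February 2021).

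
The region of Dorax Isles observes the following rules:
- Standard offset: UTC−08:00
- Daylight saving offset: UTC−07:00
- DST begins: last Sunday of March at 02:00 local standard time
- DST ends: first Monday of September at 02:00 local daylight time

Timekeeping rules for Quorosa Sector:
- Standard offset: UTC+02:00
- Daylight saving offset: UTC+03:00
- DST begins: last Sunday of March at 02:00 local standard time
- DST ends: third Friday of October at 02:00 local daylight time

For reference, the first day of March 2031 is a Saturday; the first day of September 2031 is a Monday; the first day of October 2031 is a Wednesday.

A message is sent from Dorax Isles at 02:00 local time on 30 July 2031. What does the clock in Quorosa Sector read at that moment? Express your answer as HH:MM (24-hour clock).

1 March 2031 is a Saturday, so Sundays fall on 2, 9, 16, 23, 30; the last is March 30.
1 September 2031 is a Monday, so the first Monday is September 1.
30 July 2031 lies within the daylight-saving period (30 March – 1 September), so Dorax Isles is on daylight time, UTC−07:00.
02:00 Dorax Isles + 7h = 09:00 UTC.
1 March 2031 is a Saturday, so Sundays fall on 2, 9, 16, 23, 30; the last is March 30.
1 October 2031 is a Wednesday, so the first Friday is October 3 and the third is October 17.
At the standard offset (UTC+02:00), 09:00 UTC + 2h = 11:00 Quorosa Sector standard time.
Daylight saving runs 30 March – 17 October; the standard-time date in Quorosa Sector, 30 July 2031, is inside that window, so Quorosa Sector is at UTC+03:00.
09:00 UTC + 3h = 12:00 Quorosa Sector.

12:00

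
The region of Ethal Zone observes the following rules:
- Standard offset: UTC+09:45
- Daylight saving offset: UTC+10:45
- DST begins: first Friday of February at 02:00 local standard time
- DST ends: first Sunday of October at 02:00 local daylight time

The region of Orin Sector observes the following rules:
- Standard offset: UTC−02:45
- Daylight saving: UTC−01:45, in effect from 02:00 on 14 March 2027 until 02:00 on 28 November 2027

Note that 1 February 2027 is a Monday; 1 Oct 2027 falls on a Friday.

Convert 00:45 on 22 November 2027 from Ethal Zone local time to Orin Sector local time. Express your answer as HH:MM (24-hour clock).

1 February 2027 is a Monday, so the first Friday is February 5.
1 October 2027 is a Friday, so the first Sunday is October 3.
22 November 2027 does not fall between 5 February and 3 October, so daylight saving is not in effect and Ethal Zone is at UTC+09:45.
00:45 Ethal Zone − 9h45m = 15:00 UTC (rolling into the previous day, 21 November 2027).
At the standard offset (UTC−02:45), 15:00 UTC − 2h45m = 12:15 Orin Sector standard time.
The standard-time date in Orin Sector, 21 November 2027, falls between 14 March and 28 November, so daylight saving is in effect and Orin Sector is at UTC−01:45.
15:00 UTC − 1h45m = 13:15 Orin Sector.

13:15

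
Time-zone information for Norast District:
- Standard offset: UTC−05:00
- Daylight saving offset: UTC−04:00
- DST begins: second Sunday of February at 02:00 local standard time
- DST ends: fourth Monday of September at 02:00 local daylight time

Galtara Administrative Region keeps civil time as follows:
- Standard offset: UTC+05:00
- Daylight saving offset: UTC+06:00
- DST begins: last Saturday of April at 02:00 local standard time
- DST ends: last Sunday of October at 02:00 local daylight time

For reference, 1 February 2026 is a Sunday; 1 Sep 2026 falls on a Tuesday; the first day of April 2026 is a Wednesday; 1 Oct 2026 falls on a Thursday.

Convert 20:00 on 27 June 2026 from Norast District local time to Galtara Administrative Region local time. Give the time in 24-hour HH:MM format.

06:00

1 February 2026 is a Sunday, so the first Sunday is February 1 and the second is February 8.
1 September 2026 is a Tuesday, so the first Monday is September 7 and the fourth is September 28.
27 June 2026 lies within the daylight-saving period (8 February – 28 September), so Norast District is on daylight time, UTC−04:00.
20:00 Norast District + 4h = 00:00 UTC (rolling into the next day, 28 June 2026).
1 April 2026 is a Wednesday, so Saturdays fall on 4, 11, 18, 25; the last is April 25.
1 October 2026 is a Thursday, so Sundays fall on 4, 11, 18, 25; the last is October 25.
At the standard offset (UTC+05:00), 00:00 UTC + 5h = 05:00 Galtara Administrative Region standard time.
The standard-time date in Galtara Administrative Region, 28 June 2026, falls between 25 April and 25 October, so daylight saving is in effect and Galtara Administrative Region is at UTC+06:00.
00:00 UTC + 6h = 06:00 Galtara Administrative Region.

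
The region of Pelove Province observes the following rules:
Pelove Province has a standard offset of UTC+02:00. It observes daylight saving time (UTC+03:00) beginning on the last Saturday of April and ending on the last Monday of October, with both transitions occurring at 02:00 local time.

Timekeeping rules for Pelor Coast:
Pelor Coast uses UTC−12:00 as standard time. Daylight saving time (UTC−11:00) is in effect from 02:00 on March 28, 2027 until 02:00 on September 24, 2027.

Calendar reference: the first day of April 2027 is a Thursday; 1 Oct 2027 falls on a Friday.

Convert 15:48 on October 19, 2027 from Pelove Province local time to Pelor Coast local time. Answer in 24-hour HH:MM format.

1 April 2027 is a Thursday, so Saturdays fall on 3, 10, 17, 24; the last is April 24.
1 October 2027 is a Friday, so Mondays fall on 4, 11, 18, 25; the last is October 25.
Daylight saving runs 24 April – 25 October; October 19, 2027 is inside that window, so Pelove Province is at UTC+03:00.
15:48 Pelove Province − 3h = 12:48 UTC.
At the standard offset (UTC−12:00), 12:48 UTC − 12h = 00:48 Pelor Coast standard time.
Daylight saving runs 28 March – 24 September; the standard-time date in Pelor Coast, October 19, 2027, is outside that window, so Pelor Coast is on standard time at UTC−12:00.
12:48 UTC − 12h = 00:48 Pelor Coast.

00:48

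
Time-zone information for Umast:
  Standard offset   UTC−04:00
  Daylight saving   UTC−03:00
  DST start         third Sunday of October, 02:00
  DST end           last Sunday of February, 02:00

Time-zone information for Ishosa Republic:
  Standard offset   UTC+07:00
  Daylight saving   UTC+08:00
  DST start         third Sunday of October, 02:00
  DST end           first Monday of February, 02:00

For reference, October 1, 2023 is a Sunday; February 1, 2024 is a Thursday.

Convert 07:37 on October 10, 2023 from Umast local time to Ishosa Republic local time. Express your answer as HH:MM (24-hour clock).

1 October 2023 is a Sunday, so the first Sunday is October 1 and the third is October 15.
1 February 2024 is a Thursday, so Sundays fall on 4, 11, 18, 25; the last is February 25.
October 10, 2023 is outside the daylight-saving period (15 October 2023 – 25 February 2024), so Umast is on standard time, UTC−04:00.
07:37 Umast + 4h = 11:37 UTC.
1 October 2023 is a Sunday, so the first Sunday is October 1 and the third is October 15.
1 February 2024 is a Thursday, so the first Monday is February 5.
At the standard offset (UTC+07:00), 11:37 UTC + 7h = 18:37 Ishosa Republic standard time.
Daylight saving runs 15 October 2023 – 5 February 2024; the standard-time date in Ishosa Republic, October 10, 2023, is outside that window, so Ishosa Republic is on standard time at UTC+07:00.
11:37 UTC + 7h = 18:37 Ishosa Republic.

18:37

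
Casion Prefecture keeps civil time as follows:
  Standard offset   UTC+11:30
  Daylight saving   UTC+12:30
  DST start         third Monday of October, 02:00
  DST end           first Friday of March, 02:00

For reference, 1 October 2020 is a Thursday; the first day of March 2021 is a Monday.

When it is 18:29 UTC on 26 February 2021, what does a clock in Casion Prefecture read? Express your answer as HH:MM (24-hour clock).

1 October 2020 is a Thursday, so the first Monday is October 5 and the third is October 19.
1 March 2021 is a Monday, so the first Friday is March 5.
At the standard offset (UTC+11:30), 18:29 UTC + 11h30m = 05:59 Casion Prefecture standard time (rolling into the next day, 27 February 2021).
Daylight saving runs 19 October 2020 – 5 March 2021; the standard-time date in Casion Prefecture, 27 February 2021, is inside that window, so Casion Prefecture is at UTC+12:30.
18:29 UTC + 12h30m = 06:59 local (rolling into the next day, 27 February 2021).

06:59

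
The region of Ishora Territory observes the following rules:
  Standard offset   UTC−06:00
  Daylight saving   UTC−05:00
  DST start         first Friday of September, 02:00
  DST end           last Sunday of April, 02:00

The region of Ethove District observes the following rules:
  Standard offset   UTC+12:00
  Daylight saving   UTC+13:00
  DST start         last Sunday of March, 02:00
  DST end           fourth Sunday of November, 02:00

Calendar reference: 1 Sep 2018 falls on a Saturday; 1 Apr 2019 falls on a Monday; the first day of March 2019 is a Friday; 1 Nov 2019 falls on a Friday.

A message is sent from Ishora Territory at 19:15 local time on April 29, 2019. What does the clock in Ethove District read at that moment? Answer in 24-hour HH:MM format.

1 September 2018 is a Saturday, so the first Friday is September 7.
1 April 2019 is a Monday, so Sundays fall on 7, 14, 21, 28; the last is April 28.
April 29, 2019 is outside the daylight-saving period (7 September 2018 – 28 April 2019), so Ishora Territory is on standard time, UTC−06:00.
19:15 Ishora Territory + 6h = 01:15 UTC (rolling into the next day, 30 April 2019).
1 March 2019 is a Friday, so Sundays fall on 3, 10, 17, 24, 31; the last is March 31.
1 November 2019 is a Friday, so the first Sunday is November 3 and the fourth is November 24.
At the standard offset (UTC+12:00), 01:15 UTC + 12h = 13:15 Ethove District standard time.
The standard-time date in Ethove District, April 30, 2019, falls between 31 March and 24 November, so daylight saving is in effect and Ethove District is at UTC+13:00.
01:15 UTC + 13h = 14:15 Ethove District.

14:15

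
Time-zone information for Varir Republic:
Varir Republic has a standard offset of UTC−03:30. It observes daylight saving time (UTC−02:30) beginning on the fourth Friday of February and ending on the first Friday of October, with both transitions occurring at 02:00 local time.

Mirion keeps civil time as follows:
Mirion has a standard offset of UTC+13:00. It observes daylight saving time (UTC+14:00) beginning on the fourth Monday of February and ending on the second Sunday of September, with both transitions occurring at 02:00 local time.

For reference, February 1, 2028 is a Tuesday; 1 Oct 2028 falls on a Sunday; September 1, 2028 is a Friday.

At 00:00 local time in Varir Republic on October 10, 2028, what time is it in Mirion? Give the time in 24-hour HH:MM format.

16:30

1 February 2028 is a Tuesday, so the first Friday is February 4 and the fourth is February 25.
1 October 2028 is a Sunday, so the first Friday is October 6.
October 10, 2028 is outside the daylight-saving period (25 February – 6 October), so Varir Republic is on standard time, UTC−03:30.
00:00 Varir Republic + 3h30m = 03:30 UTC.
1 February 2028 is a Tuesday, so the first Monday is February 7 and the fourth is February 28.
1 September 2028 is a Friday, so the first Sunday is September 3 and the second is September 10.
At the standard offset (UTC+13:00), 03:30 UTC + 13h = 16:30 Mirion standard time.
Daylight saving runs 28 February – 10 September; the standard-time date in Mirion, October 10, 2028, is outside that window, so Mirion is on standard time at UTC+13:00.
03:30 UTC + 13h = 16:30 Mirion.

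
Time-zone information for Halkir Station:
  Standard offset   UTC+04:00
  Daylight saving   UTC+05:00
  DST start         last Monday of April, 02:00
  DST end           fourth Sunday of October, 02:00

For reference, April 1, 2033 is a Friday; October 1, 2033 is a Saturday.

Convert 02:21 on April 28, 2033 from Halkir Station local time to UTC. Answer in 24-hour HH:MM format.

21:21

1 April 2033 is a Friday, so Mondays fall on 4, 11, 18, 25; the last is April 25.
1 October 2033 is a Saturday, so the first Sunday is October 2 and the fourth is October 23.
Daylight saving runs 25 April – 23 October; April 28, 2033 is inside that window, so Halkir Station is at UTC+05:00.
02:21 local − 5h = 21:21 UTC (rolling into the previous day, 27 April 2033).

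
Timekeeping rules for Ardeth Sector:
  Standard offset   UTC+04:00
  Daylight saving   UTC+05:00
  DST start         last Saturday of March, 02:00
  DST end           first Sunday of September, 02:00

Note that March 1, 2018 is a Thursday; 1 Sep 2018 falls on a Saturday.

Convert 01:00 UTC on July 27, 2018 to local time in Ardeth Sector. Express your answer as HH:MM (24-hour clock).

1 March 2018 is a Thursday, so Saturdays fall on 3, 10, 17, 24, 31; the last is March 31.
1 September 2018 is a Saturday, so the first Sunday is September 2.
At the standard offset (UTC+04:00), 01:00 UTC + 4h = 05:00 Ardeth Sector standard time.
The standard-time date in Ardeth Sector, July 27, 2018, lies within the daylight-saving period (31 March – 2 September), so Ardeth Sector is on daylight time, UTC+05:00.
01:00 UTC + 5h = 06:00 local.

06:00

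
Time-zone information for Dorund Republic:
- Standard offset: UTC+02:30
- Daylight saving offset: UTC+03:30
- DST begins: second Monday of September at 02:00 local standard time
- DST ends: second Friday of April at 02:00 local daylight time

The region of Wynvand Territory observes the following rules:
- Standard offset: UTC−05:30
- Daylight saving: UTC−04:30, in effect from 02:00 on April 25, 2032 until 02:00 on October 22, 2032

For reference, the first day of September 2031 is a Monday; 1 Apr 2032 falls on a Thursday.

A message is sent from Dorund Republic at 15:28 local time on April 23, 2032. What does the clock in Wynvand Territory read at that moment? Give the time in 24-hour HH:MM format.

1 September 2031 is a Monday, so the first Monday is September 1 and the second is September 8.
1 April 2032 is a Thursday, so the first Friday is April 2 and the second is April 9.
April 23, 2032 is outside the daylight-saving period (8 September 2031 – 9 April 2032), so Dorund Republic is on standard time, UTC+02:30.
15:28 Dorund Republic − 2h30m = 12:58 UTC.
At the standard offset (UTC−05:30), 12:58 UTC − 5h30m = 07:28 Wynvand Territory standard time.
The standard-time date in Wynvand Territory, April 23, 2032, does not fall between 25 April and 22 October, so daylight saving is not in effect and Wynvand Territory is at UTC−05:30.
12:58 UTC − 5h30m = 07:28 Wynvand Territory.

07:28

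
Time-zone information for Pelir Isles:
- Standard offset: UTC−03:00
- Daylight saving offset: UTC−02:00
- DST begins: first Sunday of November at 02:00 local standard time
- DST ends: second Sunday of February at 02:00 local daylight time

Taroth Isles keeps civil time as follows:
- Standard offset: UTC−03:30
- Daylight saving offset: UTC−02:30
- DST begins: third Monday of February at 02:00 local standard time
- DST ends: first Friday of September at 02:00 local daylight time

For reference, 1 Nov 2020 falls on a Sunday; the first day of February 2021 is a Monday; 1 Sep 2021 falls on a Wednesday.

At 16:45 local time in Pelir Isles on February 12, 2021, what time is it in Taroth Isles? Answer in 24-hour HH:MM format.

1 November 2020 is a Sunday, so the first Sunday is November 1.
1 February 2021 is a Monday, so the first Sunday is February 7 and the second is February 14.
February 12, 2021 falls between 1 November 2020 and 14 February 2021, so daylight saving is in effect and Pelir Isles is at UTC−02:00.
16:45 Pelir Isles + 2h = 18:45 UTC.
1 February 2021 is a Monday, so the first Monday is February 1 and the third is February 15.
1 September 2021 is a Wednesday, so the first Friday is September 3.
At the standard offset (UTC−03:30), 18:45 UTC − 3h30m = 15:15 Taroth Isles standard time.
The standard-time date in Taroth Isles, February 12, 2021, is outside the daylight-saving period (15 February – 3 September), so Taroth Isles is on standard time, UTC−03:30.
18:45 UTC − 3h30m = 15:15 Taroth Isles.

15:15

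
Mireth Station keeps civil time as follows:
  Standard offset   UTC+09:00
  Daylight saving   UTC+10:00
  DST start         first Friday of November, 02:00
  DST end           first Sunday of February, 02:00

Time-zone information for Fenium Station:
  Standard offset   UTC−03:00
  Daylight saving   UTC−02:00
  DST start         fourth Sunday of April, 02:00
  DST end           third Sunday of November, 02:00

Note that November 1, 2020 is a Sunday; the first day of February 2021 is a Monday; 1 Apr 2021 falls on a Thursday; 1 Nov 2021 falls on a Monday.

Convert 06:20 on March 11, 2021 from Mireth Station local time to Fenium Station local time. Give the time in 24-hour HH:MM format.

18:20

1 November 2020 is a Sunday, so the first Friday is November 6.
1 February 2021 is a Monday, so the first Sunday is February 7.
Daylight saving runs 6 November 2020 – 7 February 2021; March 11, 2021 is outside that window, so Mireth Station is on standard time at UTC+09:00.
06:20 Mireth Station − 9h = 21:20 UTC (rolling into the previous day, 10 March 2021).
1 April 2021 is a Thursday, so the first Sunday is April 4 and the fourth is April 25.
1 November 2021 is a Monday, so the first Sunday is November 7 and the third is November 21.
At the standard offset (UTC−03:00), 21:20 UTC − 3h = 18:20 Fenium Station standard time.
The standard-time date in Fenium Station, March 10, 2021, does not fall between 25 April and 21 November, so daylight saving is not in effect and Fenium Station is at UTC−03:00.
21:20 UTC − 3h = 18:20 Fenium Station.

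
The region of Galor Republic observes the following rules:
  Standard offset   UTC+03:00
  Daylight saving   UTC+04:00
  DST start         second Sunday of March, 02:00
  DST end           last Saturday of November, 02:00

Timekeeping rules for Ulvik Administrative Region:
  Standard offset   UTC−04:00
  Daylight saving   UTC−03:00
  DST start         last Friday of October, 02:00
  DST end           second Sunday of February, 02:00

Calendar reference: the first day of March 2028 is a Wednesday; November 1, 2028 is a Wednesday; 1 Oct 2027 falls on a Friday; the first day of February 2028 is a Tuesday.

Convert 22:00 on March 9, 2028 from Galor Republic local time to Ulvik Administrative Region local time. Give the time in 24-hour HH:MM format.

15:00

1 March 2028 is a Wednesday, so the first Sunday is March 5 and the second is March 12.
1 November 2028 is a Wednesday, so Saturdays fall on 4, 11, 18, 25; the last is November 25.
March 9, 2028 does not fall between 12 March and 25 November, so daylight saving is not in effect and Galor Republic is at UTC+03:00.
22:00 Galor Republic − 3h = 19:00 UTC.
1 October 2027 is a Friday, so Fridays fall on 1, 8, 15, 22, 29; the last is October 29.
1 February 2028 is a Tuesday, so the first Sunday is February 6 and the second is February 13.
At the standard offset (UTC−04:00), 19:00 UTC − 4h = 15:00 Ulvik Administrative Region standard time.
The standard-time date in Ulvik Administrative Region, March 9, 2028, is outside the daylight-saving period (29 October 2027 – 13 February 2028), so Ulvik Administrative Region is on standard time, UTC−04:00.
19:00 UTC − 4h = 15:00 Ulvik Administrative Region.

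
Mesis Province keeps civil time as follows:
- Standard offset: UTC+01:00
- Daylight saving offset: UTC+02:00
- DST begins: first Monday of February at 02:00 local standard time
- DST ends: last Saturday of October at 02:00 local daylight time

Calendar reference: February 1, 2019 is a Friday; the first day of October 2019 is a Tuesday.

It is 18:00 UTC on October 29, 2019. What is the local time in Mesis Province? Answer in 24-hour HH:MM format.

19:00

1 February 2019 is a Friday, so the first Monday is February 4.
1 October 2019 is a Tuesday, so Saturdays fall on 5, 12, 19, 26; the last is October 26.
At the standard offset (UTC+01:00), 18:00 UTC + 1h = 19:00 Mesis Province standard time.
Daylight saving runs 4 February – 26 October; the standard-time date in Mesis Province, October 29, 2019, is outside that window, so Mesis Province is on standard time at UTC+01:00.
18:00 UTC + 1h = 19:00 local.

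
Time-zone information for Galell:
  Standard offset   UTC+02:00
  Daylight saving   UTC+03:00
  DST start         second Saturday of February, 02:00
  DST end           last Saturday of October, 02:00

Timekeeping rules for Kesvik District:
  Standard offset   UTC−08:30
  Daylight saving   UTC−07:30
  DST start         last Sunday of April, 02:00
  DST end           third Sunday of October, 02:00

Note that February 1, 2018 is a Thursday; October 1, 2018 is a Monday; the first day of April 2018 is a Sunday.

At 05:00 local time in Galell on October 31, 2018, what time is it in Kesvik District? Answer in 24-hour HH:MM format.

18:30

1 February 2018 is a Thursday, so the first Saturday is February 3 and the second is February 10.
1 October 2018 is a Monday, so Saturdays fall on 6, 13, 20, 27; the last is October 27.
October 31, 2018 is outside the daylight-saving period (10 February – 27 October), so Galell is on standard time, UTC+02:00.
05:00 Galell − 2h = 03:00 UTC.
1 April 2018 is a Sunday, so Sundays fall on 1, 8, 15, 22, 29; the last is April 29.
1 October 2018 is a Monday, so the first Sunday is October 7 and the third is October 21.
At the standard offset (UTC−08:30), 03:00 UTC − 8h30m = 18:30 Kesvik District standard time (rolling into the previous day, 30 October 2018).
The standard-time date in Kesvik District, October 30, 2018, does not fall between 29 April and 21 October, so daylight saving is not in effect and Kesvik District is at UTC−08:30.
03:00 UTC − 8h30m = 18:30 Kesvik District (rolling into the previous day, 30 October 2018).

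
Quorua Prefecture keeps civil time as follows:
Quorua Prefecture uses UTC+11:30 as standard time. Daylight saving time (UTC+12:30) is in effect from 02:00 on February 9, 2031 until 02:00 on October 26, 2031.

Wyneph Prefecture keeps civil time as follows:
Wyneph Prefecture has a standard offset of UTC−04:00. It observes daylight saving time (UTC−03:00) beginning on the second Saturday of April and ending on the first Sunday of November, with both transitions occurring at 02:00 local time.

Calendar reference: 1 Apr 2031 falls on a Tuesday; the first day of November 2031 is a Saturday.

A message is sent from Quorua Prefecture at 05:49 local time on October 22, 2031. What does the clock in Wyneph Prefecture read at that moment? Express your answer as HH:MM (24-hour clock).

Daylight saving runs 9 February – 26 October; October 22, 2031 is inside that window, so Quorua Prefecture is at UTC+12:30.
05:49 Quorua Prefecture − 12h30m = 17:19 UTC (rolling into the previous day, 21 October 2031).
1 April 2031 is a Tuesday, so the first Saturday is April 5 and the second is April 12.
1 November 2031 is a Saturday, so the first Sunday is November 2.
At the standard offset (UTC−04:00), 17:19 UTC − 4h = 13:19 Wyneph Prefecture standard time.
Daylight saving runs 12 April – 2 November; the standard-time date in Wyneph Prefecture, October 21, 2031, is inside that window, so Wyneph Prefecture is at UTC−03:00.
17:19 UTC − 3h = 14:19 Wyneph Prefecture.

14:19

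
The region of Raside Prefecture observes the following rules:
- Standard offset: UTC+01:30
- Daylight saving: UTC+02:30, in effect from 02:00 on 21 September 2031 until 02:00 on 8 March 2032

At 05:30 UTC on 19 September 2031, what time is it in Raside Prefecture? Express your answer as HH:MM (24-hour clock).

At the standard offset (UTC+01:30), 05:30 UTC + 1h30m = 07:00 Raside Prefecture standard time.
Daylight saving runs 21 September 2031 – 8 March 2032; the standard-time date in Raside Prefecture, 19 September 2031, is outside that window, so Raside Prefecture is on standard time at UTC+01:30.
05:30 UTC + 1h30m = 07:00 local.

07:00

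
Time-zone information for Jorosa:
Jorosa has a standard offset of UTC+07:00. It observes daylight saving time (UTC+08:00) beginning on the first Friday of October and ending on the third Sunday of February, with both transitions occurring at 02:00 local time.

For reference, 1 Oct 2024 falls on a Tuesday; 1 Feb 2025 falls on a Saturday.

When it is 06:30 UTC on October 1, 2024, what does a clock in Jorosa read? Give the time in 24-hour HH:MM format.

13:30

1 October 2024 is a Tuesday, so the first Friday is October 4.
1 February 2025 is a Saturday, so the first Sunday is February 2 and the third is February 16.
At the standard offset (UTC+07:00), 06:30 UTC + 7h = 13:30 Jorosa standard time.
The standard-time date in Jorosa, October 1, 2024, does not fall between 4 October 2024 and 16 February 2025, so daylight saving is not in effect and Jorosa is at UTC+07:00.
06:30 UTC + 7h = 13:30 local.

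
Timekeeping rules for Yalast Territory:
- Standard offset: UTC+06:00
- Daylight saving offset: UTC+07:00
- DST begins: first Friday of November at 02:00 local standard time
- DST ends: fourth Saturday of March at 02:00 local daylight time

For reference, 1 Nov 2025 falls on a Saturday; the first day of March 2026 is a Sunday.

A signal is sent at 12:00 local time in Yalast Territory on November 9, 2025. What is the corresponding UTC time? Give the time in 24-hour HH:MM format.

1 November 2025 is a Saturday, so the first Friday is November 7.
1 March 2026 is a Sunday, so the first Saturday is March 7 and the fourth is March 28.
November 9, 2025 falls between 7 November 2025 and 28 March 2026, so daylight saving is in effect and Yalast Territory is at UTC+07:00.
12:00 local − 7h = 05:00 UTC.

05:00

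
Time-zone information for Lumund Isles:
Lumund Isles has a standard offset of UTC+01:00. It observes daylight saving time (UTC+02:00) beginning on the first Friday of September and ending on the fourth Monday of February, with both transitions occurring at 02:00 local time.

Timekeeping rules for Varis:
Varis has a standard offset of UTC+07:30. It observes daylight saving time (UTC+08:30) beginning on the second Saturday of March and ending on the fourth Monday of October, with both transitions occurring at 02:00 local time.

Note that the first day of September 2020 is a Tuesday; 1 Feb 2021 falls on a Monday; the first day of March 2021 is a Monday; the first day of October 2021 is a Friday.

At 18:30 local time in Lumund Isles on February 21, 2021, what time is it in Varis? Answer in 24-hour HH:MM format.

00:00

1 September 2020 is a Tuesday, so the first Friday is September 4.
1 February 2021 is a Monday, so the first Monday is February 1 and the fourth is February 22.
Daylight saving runs 4 September 2020 – 22 February 2021; February 21, 2021 is inside that window, so Lumund Isles is at UTC+02:00.
18:30 Lumund Isles − 2h = 16:30 UTC.
1 March 2021 is a Monday, so the first Saturday is March 6 and the second is March 13.
1 October 2021 is a Friday, so the first Monday is October 4 and the fourth is October 25.
At the standard offset (UTC+07:30), 16:30 UTC + 7h30m = 00:00 Varis standard time (rolling into the next day, 22 February 2021).
The standard-time date in Varis, February 22, 2021, does not fall between 13 March and 25 October, so daylight saving is not in effect and Varis is at UTC+07:30.
16:30 UTC + 7h30m = 00:00 Varis (rolling into the next day, 22 February 2021).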